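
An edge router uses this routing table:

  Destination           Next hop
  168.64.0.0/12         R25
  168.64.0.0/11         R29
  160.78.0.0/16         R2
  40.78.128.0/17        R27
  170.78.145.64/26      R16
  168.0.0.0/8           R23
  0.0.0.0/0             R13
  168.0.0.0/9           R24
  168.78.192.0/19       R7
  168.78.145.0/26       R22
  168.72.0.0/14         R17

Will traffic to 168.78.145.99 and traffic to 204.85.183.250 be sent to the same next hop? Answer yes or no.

no

168.78.145.99: longest match 168.64.0.0/12 -> R25
204.85.183.250: longest match 0.0.0.0/0 -> R13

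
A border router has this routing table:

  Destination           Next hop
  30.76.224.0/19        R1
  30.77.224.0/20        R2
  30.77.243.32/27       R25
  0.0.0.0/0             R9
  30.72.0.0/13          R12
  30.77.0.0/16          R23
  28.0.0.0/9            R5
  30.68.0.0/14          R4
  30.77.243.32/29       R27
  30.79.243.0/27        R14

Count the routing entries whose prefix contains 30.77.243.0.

Prefixes containing 30.77.243.0:
  0.0.0.0/0 (default, matches everything)
  30.72.0.0/13 (30.72.0.0 - 30.79.255.255)
  30.77.0.0/16 (30.77.0.0 - 30.77.255.255)
Total matching entries: 3.

3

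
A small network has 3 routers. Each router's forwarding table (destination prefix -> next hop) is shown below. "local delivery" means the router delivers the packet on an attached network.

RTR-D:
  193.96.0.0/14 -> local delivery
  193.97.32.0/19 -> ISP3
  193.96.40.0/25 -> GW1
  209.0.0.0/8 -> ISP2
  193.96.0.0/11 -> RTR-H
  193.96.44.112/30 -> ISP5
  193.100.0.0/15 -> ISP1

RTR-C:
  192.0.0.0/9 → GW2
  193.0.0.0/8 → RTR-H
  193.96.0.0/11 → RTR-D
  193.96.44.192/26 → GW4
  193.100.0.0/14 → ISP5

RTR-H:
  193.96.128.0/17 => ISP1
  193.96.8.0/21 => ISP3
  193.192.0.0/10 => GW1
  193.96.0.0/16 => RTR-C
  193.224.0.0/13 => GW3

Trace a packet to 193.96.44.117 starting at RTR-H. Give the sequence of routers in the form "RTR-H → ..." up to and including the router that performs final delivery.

RTR-H → RTR-C → RTR-D

At RTR-H: longest match for 193.96.44.117 is 193.96.0.0/16 -> RTR-C
At RTR-C: longest match for 193.96.44.117 is 193.96.0.0/11 -> RTR-D
At RTR-D: longest match for 193.96.44.117 is 193.96.0.0/14 -> local delivery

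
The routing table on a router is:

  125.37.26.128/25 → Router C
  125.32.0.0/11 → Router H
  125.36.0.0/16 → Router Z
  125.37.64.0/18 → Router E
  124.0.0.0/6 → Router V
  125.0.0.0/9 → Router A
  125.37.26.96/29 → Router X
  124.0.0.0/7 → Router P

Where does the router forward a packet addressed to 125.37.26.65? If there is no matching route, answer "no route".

Routes whose prefix contains 125.37.26.65:
  124.0.0.0/6 (124.0.0.0 - 127.255.255.255) -> Router V
  124.0.0.0/7 (124.0.0.0 - 125.255.255.255) -> Router P
  125.0.0.0/9 (125.0.0.0 - 125.127.255.255) -> Router A
  125.32.0.0/11 (125.32.0.0 - 125.63.255.255) -> Router H
More-specific entries that do NOT match:
  125.37.26.96/29 (125.37.26.96 - 125.37.26.103) does not contain 125.37.26.65
  125.37.26.128/25 (125.37.26.128 - 125.37.26.255) does not contain 125.37.26.65
  125.37.64.0/18 (125.37.64.0 - 125.37.127.255) does not contain 125.37.26.65
  125.36.0.0/16 (125.36.0.0 - 125.36.255.255) does not contain 125.37.26.65
Longest matching prefix is /11 -> next hop Router H.

Router H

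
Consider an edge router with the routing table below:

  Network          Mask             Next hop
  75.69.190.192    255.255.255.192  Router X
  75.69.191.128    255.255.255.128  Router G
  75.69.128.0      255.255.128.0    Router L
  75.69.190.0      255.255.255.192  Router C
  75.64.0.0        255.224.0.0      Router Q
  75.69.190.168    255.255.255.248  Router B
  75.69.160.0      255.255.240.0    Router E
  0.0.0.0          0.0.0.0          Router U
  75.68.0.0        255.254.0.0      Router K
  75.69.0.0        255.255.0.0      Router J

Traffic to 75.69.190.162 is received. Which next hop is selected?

Routes whose prefix contains 75.69.190.162:
  0.0.0.0/0 (default, matches everything) -> Router U
  75.64.0.0/11 (75.64.0.0 - 75.95.255.255) -> Router Q
  75.68.0.0/15 (75.68.0.0 - 75.69.255.255) -> Router K
  75.69.0.0/16 (75.69.0.0 - 75.69.255.255) -> Router J
  75.69.128.0/17 (75.69.128.0 - 75.69.255.255) -> Router L
More-specific entries that do NOT match:
  75.69.190.168/29 (75.69.190.168 - 75.69.190.175) does not contain 75.69.190.162
  75.69.190.192/26 (75.69.190.192 - 75.69.190.255) does not contain 75.69.190.162
  75.69.190.0/26 (75.69.190.0 - 75.69.190.63) does not contain 75.69.190.162
  75.69.191.128/25 (75.69.191.128 - 75.69.191.255) does not contain 75.69.190.162
  75.69.160.0/20 (75.69.160.0 - 75.69.175.255) does not contain 75.69.190.162
Longest matching prefix is /17 -> next hop Router L.

Router L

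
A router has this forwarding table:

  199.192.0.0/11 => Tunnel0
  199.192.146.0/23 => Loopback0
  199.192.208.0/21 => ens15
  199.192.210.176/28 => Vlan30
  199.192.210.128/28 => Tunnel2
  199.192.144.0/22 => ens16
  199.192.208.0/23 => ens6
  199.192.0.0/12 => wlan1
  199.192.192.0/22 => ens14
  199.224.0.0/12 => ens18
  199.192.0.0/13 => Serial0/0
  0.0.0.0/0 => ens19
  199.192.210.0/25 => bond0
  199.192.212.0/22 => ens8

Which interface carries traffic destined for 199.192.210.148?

ens15

Routes whose prefix contains 199.192.210.148:
  0.0.0.0/0 (default, matches everything) -> ens19
  199.192.0.0/11 (199.192.0.0 - 199.223.255.255) -> Tunnel0
  199.192.0.0/12 (199.192.0.0 - 199.207.255.255) -> wlan1
  199.192.0.0/13 (199.192.0.0 - 199.199.255.255) -> Serial0/0
  199.192.208.0/21 (199.192.208.0 - 199.192.215.255) -> ens15
More-specific entries that do NOT match:
  199.192.210.176/28 (199.192.210.176 - 199.192.210.191) does not contain 199.192.210.148
  199.192.210.128/28 (199.192.210.128 - 199.192.210.143) does not contain 199.192.210.148
  199.192.210.0/25 (199.192.210.0 - 199.192.210.127) does not contain 199.192.210.148
  199.192.146.0/23 (199.192.146.0 - 199.192.147.255) does not contain 199.192.210.148
  199.192.208.0/23 (199.192.208.0 - 199.192.209.255) does not contain 199.192.210.148
  199.192.144.0/22 (199.192.144.0 - 199.192.147.255) does not contain 199.192.210.148
  199.192.192.0/22 (199.192.192.0 - 199.192.195.255) does not contain 199.192.210.148
  199.192.212.0/22 (199.192.212.0 - 199.192.215.255) does not contain 199.192.210.148
Longest matching prefix is /21 -> interface ens15.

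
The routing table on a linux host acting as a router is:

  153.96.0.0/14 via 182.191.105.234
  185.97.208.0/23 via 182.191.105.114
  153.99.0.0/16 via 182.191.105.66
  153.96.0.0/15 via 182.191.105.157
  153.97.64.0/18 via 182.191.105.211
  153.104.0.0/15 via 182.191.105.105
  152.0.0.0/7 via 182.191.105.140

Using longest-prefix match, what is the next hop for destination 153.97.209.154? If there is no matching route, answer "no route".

Routes whose prefix contains 153.97.209.154:
  152.0.0.0/7 (152.0.0.0 - 153.255.255.255) -> 182.191.105.140
  153.96.0.0/14 (153.96.0.0 - 153.99.255.255) -> 182.191.105.234
  153.96.0.0/15 (153.96.0.0 - 153.97.255.255) -> 182.191.105.157
More-specific entries that do NOT match:
  185.97.208.0/23 (185.97.208.0 - 185.97.209.255) does not contain 153.97.209.154
  153.97.64.0/18 (153.97.64.0 - 153.97.127.255) does not contain 153.97.209.154
  153.99.0.0/16 (153.99.0.0 - 153.99.255.255) does not contain 153.97.209.154
Longest matching prefix is /15 -> next hop 182.191.105.157.

182.191.105.157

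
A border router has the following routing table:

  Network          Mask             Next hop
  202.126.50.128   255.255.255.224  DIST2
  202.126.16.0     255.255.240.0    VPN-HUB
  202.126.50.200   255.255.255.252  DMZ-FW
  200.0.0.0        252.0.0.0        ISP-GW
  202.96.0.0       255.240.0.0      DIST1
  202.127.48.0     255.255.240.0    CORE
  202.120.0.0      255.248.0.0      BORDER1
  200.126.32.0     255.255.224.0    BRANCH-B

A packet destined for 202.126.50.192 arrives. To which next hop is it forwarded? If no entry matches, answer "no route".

BORDER1

Routes whose prefix contains 202.126.50.192:
  200.0.0.0/6 (200.0.0.0 - 203.255.255.255) -> ISP-GW
  202.120.0.0/13 (202.120.0.0 - 202.127.255.255) -> BORDER1
More-specific entries that do NOT match:
  202.126.50.200/30 (202.126.50.200 - 202.126.50.203) does not contain 202.126.50.192
  202.126.50.128/27 (202.126.50.128 - 202.126.50.159) does not contain 202.126.50.192
  202.126.16.0/20 (202.126.16.0 - 202.126.31.255) does not contain 202.126.50.192
  202.127.48.0/20 (202.127.48.0 - 202.127.63.255) does not contain 202.126.50.192
  200.126.32.0/19 (200.126.32.0 - 200.126.63.255) does not contain 202.126.50.192
Longest matching prefix is /13 -> next hop BORDER1.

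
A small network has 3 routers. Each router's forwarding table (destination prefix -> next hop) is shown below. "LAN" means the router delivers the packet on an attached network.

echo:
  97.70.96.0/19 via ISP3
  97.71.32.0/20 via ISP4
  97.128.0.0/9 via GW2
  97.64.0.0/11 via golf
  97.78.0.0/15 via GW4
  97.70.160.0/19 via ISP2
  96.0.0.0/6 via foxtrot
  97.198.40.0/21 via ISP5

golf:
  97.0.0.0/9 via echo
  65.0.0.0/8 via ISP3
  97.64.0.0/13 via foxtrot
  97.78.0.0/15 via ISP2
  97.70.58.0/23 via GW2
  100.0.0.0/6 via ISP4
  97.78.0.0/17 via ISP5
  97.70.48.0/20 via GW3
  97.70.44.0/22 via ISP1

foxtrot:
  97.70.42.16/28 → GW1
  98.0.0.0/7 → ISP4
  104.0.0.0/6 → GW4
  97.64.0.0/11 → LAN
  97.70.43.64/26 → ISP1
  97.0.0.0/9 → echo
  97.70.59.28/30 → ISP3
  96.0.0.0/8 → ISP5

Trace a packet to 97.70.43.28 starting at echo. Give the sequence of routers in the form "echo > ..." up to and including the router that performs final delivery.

At echo: longest match for 97.70.43.28 is 97.64.0.0/11 -> golf
At golf: longest match for 97.70.43.28 is 97.64.0.0/13 -> foxtrot
At foxtrot: longest match for 97.70.43.28 is 97.64.0.0/11 -> LAN

echo > golf > foxtrot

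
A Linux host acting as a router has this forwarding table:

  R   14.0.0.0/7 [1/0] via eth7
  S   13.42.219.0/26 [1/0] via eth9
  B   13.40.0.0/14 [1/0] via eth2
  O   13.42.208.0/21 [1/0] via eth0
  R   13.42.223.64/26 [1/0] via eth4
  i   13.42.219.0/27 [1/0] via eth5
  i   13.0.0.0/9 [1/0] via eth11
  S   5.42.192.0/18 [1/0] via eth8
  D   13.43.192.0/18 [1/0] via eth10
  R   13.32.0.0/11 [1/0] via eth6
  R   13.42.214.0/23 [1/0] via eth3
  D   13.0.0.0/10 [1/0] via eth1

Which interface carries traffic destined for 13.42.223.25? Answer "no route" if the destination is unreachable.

eth2

Routes whose prefix contains 13.42.223.25:
  13.0.0.0/9 (13.0.0.0 - 13.127.255.255) -> eth11
  13.0.0.0/10 (13.0.0.0 - 13.63.255.255) -> eth1
  13.32.0.0/11 (13.32.0.0 - 13.63.255.255) -> eth6
  13.40.0.0/14 (13.40.0.0 - 13.43.255.255) -> eth2
More-specific entries that do NOT match:
  13.42.219.0/27 (13.42.219.0 - 13.42.219.31) does not contain 13.42.223.25
  13.42.219.0/26 (13.42.219.0 - 13.42.219.63) does not contain 13.42.223.25
  13.42.223.64/26 (13.42.223.64 - 13.42.223.127) does not contain 13.42.223.25
  13.42.214.0/23 (13.42.214.0 - 13.42.215.255) does not contain 13.42.223.25
  13.42.208.0/21 (13.42.208.0 - 13.42.215.255) does not contain 13.42.223.25
  5.42.192.0/18 (5.42.192.0 - 5.42.255.255) does not contain 13.42.223.25
  13.43.192.0/18 (13.43.192.0 - 13.43.255.255) does not contain 13.42.223.25
Longest matching prefix is /14 -> interface eth2.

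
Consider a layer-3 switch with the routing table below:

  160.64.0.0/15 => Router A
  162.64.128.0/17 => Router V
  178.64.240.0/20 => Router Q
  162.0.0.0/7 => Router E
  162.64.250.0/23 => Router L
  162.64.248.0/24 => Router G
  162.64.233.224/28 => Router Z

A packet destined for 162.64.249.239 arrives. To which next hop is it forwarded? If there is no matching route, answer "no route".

Routes whose prefix contains 162.64.249.239:
  162.0.0.0/7 (162.0.0.0 - 163.255.255.255) -> Router E
  162.64.128.0/17 (162.64.128.0 - 162.64.255.255) -> Router V
More-specific entries that do NOT match:
  162.64.233.224/28 (162.64.233.224 - 162.64.233.239) does not contain 162.64.249.239
  162.64.248.0/24 (162.64.248.0 - 162.64.248.255) does not contain 162.64.249.239
  162.64.250.0/23 (162.64.250.0 - 162.64.251.255) does not contain 162.64.249.239
  178.64.240.0/20 (178.64.240.0 - 178.64.255.255) does not contain 162.64.249.239
Longest matching prefix is /17 -> next hop Router V.

Router V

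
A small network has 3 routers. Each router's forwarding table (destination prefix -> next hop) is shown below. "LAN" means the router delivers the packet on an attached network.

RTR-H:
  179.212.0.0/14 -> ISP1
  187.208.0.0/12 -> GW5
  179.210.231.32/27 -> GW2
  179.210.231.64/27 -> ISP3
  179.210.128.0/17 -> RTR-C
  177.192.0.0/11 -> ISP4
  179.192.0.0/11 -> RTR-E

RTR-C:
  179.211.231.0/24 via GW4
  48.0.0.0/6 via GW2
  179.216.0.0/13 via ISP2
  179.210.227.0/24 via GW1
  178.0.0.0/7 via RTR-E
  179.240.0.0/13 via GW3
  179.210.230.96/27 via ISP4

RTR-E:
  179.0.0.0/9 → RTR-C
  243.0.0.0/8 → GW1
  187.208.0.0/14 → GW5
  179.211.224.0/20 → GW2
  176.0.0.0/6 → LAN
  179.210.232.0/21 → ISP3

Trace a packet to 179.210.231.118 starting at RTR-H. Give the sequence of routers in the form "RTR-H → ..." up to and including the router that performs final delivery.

At RTR-H: longest match for 179.210.231.118 is 179.210.128.0/17 -> RTR-C
At RTR-C: longest match for 179.210.231.118 is 178.0.0.0/7 -> RTR-E
At RTR-E: longest match for 179.210.231.118 is 176.0.0.0/6 -> LAN

RTR-H → RTR-C → RTR-E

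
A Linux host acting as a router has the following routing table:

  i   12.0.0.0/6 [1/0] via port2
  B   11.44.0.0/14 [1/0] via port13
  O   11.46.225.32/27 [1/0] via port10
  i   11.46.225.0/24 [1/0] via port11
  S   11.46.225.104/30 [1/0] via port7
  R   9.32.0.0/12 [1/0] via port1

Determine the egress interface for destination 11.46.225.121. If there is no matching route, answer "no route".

Routes whose prefix contains 11.46.225.121:
  11.44.0.0/14 (11.44.0.0 - 11.47.255.255) -> port13
  11.46.225.0/24 (11.46.225.0 - 11.46.225.255) -> port11
More-specific entries that do NOT match:
  11.46.225.104/30 (11.46.225.104 - 11.46.225.107) does not contain 11.46.225.121
  11.46.225.32/27 (11.46.225.32 - 11.46.225.63) does not contain 11.46.225.121
Longest matching prefix is /24 -> interface port11.

port11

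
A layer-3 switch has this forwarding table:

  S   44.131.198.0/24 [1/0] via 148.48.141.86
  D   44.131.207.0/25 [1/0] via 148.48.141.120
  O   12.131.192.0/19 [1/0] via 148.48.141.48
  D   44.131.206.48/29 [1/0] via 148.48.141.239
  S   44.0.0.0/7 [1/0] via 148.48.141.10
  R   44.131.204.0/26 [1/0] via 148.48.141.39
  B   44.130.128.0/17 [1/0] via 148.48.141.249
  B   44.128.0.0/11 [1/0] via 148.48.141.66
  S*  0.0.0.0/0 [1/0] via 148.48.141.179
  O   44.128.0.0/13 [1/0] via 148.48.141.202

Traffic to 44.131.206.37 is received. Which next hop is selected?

Routes whose prefix contains 44.131.206.37:
  0.0.0.0/0 (default, matches everything) -> 148.48.141.179
  44.0.0.0/7 (44.0.0.0 - 45.255.255.255) -> 148.48.141.10
  44.128.0.0/11 (44.128.0.0 - 44.159.255.255) -> 148.48.141.66
  44.128.0.0/13 (44.128.0.0 - 44.135.255.255) -> 148.48.141.202
More-specific entries that do NOT match:
  44.131.206.48/29 (44.131.206.48 - 44.131.206.55) does not contain 44.131.206.37
  44.131.204.0/26 (44.131.204.0 - 44.131.204.63) does not contain 44.131.206.37
  44.131.207.0/25 (44.131.207.0 - 44.131.207.127) does not contain 44.131.206.37
  44.131.198.0/24 (44.131.198.0 - 44.131.198.255) does not contain 44.131.206.37
  12.131.192.0/19 (12.131.192.0 - 12.131.223.255) does not contain 44.131.206.37
  44.130.128.0/17 (44.130.128.0 - 44.130.255.255) does not contain 44.131.206.37
Longest matching prefix is /13 -> next hop 148.48.141.202.

148.48.141.202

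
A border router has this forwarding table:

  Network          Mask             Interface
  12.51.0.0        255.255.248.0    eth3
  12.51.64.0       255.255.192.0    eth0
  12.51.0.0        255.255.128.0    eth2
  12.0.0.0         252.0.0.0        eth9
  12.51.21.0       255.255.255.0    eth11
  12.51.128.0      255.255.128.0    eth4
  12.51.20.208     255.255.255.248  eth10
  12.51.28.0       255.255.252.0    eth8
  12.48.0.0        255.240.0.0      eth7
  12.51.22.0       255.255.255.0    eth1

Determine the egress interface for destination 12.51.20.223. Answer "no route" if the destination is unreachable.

Routes whose prefix contains 12.51.20.223:
  12.0.0.0/6 (12.0.0.0 - 15.255.255.255) -> eth9
  12.48.0.0/12 (12.48.0.0 - 12.63.255.255) -> eth7
  12.51.0.0/17 (12.51.0.0 - 12.51.127.255) -> eth2
More-specific entries that do NOT match:
  12.51.20.208/29 (12.51.20.208 - 12.51.20.215) does not contain 12.51.20.223
  12.51.21.0/24 (12.51.21.0 - 12.51.21.255) does not contain 12.51.20.223
  12.51.22.0/24 (12.51.22.0 - 12.51.22.255) does not contain 12.51.20.223
  12.51.28.0/22 (12.51.28.0 - 12.51.31.255) does not contain 12.51.20.223
  12.51.0.0/21 (12.51.0.0 - 12.51.7.255) does not contain 12.51.20.223
  12.51.64.0/18 (12.51.64.0 - 12.51.127.255) does not contain 12.51.20.223
Longest matching prefix is /17 -> interface eth2.

eth2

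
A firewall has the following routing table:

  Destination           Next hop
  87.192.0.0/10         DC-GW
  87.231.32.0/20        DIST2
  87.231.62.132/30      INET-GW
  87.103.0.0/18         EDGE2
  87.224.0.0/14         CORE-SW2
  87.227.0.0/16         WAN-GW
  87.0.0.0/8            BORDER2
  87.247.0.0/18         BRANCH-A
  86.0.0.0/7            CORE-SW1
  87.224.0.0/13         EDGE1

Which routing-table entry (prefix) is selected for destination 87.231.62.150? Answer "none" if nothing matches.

Entries matching 87.231.62.150:
  86.0.0.0/7 (86.0.0.0 - 87.255.255.255)
  87.0.0.0/8 (87.0.0.0 - 87.255.255.255)
  87.192.0.0/10 (87.192.0.0 - 87.255.255.255)
  87.224.0.0/13 (87.224.0.0 - 87.231.255.255)
Most specific is 87.224.0.0/13.

87.224.0.0/13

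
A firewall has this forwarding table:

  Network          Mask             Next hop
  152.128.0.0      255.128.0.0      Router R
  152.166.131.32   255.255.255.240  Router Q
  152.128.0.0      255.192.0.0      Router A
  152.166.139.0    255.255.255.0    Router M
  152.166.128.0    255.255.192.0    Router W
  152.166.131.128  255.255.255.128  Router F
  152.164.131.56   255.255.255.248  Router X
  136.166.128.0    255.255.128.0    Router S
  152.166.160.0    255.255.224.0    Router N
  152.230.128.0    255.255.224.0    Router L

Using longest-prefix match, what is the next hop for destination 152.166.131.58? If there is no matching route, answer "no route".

Router W

Routes whose prefix contains 152.166.131.58:
  152.128.0.0/9 (152.128.0.0 - 152.255.255.255) -> Router R
  152.128.0.0/10 (152.128.0.0 - 152.191.255.255) -> Router A
  152.166.128.0/18 (152.166.128.0 - 152.166.191.255) -> Router W
More-specific entries that do NOT match:
  152.164.131.56/29 (152.164.131.56 - 152.164.131.63) does not contain 152.166.131.58
  152.166.131.32/28 (152.166.131.32 - 152.166.131.47) does not contain 152.166.131.58
  152.166.131.128/25 (152.166.131.128 - 152.166.131.255) does not contain 152.166.131.58
  152.166.139.0/24 (152.166.139.0 - 152.166.139.255) does not contain 152.166.131.58
  152.166.160.0/19 (152.166.160.0 - 152.166.191.255) does not contain 152.166.131.58
  152.230.128.0/19 (152.230.128.0 - 152.230.159.255) does not contain 152.166.131.58
Longest matching prefix is /18 -> next hop Router W.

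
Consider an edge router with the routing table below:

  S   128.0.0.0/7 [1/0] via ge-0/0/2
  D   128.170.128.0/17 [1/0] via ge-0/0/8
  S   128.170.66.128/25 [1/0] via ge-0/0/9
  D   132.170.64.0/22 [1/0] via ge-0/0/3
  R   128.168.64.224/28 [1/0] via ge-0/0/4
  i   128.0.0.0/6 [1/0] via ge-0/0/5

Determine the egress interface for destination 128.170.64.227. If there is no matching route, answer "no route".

Routes whose prefix contains 128.170.64.227:
  128.0.0.0/6 (128.0.0.0 - 131.255.255.255) -> ge-0/0/5
  128.0.0.0/7 (128.0.0.0 - 129.255.255.255) -> ge-0/0/2
More-specific entries that do NOT match:
  128.168.64.224/28 (128.168.64.224 - 128.168.64.239) does not contain 128.170.64.227
  128.170.66.128/25 (128.170.66.128 - 128.170.66.255) does not contain 128.170.64.227
  132.170.64.0/22 (132.170.64.0 - 132.170.67.255) does not contain 128.170.64.227
  128.170.128.0/17 (128.170.128.0 - 128.170.255.255) does not contain 128.170.64.227
Longest matching prefix is /7 -> interface ge-0/0/2.

ge-0/0/2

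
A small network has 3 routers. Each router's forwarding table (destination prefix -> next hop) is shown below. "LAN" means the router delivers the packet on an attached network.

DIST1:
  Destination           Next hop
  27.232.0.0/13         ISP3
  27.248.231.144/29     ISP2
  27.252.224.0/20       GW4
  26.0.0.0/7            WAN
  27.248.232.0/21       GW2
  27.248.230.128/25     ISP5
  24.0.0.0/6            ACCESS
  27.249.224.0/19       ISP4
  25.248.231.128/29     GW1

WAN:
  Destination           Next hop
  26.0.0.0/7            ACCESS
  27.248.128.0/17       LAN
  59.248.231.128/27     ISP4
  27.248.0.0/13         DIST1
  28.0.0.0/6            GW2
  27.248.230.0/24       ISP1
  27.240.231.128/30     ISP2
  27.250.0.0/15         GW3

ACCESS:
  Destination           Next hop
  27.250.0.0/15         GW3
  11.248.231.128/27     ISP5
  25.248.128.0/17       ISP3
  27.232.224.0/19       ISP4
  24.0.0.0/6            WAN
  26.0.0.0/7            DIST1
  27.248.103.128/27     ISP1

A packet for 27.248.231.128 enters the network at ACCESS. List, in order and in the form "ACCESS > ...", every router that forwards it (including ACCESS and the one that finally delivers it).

ACCESS > DIST1 > WAN

At ACCESS: longest match for 27.248.231.128 is 26.0.0.0/7 -> DIST1
At DIST1: longest match for 27.248.231.128 is 26.0.0.0/7 -> WAN
At WAN: longest match for 27.248.231.128 is 27.248.128.0/17 -> LAN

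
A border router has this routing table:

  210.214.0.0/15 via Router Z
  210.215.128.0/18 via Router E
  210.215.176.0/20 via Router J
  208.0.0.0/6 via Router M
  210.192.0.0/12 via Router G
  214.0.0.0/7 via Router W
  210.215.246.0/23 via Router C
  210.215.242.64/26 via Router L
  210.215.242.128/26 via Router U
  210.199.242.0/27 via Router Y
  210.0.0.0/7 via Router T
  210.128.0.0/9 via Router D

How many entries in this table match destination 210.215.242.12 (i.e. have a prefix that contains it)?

4

Prefixes containing 210.215.242.12:
  208.0.0.0/6 (208.0.0.0 - 211.255.255.255)
  210.0.0.0/7 (210.0.0.0 - 211.255.255.255)
  210.128.0.0/9 (210.128.0.0 - 210.255.255.255)
  210.214.0.0/15 (210.214.0.0 - 210.215.255.255)
Total matching entries: 4.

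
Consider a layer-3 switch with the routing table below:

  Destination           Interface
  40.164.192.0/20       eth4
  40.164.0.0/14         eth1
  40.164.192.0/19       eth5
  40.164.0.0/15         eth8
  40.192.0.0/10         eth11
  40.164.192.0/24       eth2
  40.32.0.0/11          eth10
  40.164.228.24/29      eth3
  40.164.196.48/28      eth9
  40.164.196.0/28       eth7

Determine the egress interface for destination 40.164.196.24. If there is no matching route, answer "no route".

Routes whose prefix contains 40.164.196.24:
  40.164.0.0/14 (40.164.0.0 - 40.167.255.255) -> eth1
  40.164.0.0/15 (40.164.0.0 - 40.165.255.255) -> eth8
  40.164.192.0/19 (40.164.192.0 - 40.164.223.255) -> eth5
  40.164.192.0/20 (40.164.192.0 - 40.164.207.255) -> eth4
More-specific entries that do NOT match:
  40.164.228.24/29 (40.164.228.24 - 40.164.228.31) does not contain 40.164.196.24
  40.164.196.48/28 (40.164.196.48 - 40.164.196.63) does not contain 40.164.196.24
  40.164.196.0/28 (40.164.196.0 - 40.164.196.15) does not contain 40.164.196.24
  40.164.192.0/24 (40.164.192.0 - 40.164.192.255) does not contain 40.164.196.24
Longest matching prefix is /20 -> interface eth4.

eth4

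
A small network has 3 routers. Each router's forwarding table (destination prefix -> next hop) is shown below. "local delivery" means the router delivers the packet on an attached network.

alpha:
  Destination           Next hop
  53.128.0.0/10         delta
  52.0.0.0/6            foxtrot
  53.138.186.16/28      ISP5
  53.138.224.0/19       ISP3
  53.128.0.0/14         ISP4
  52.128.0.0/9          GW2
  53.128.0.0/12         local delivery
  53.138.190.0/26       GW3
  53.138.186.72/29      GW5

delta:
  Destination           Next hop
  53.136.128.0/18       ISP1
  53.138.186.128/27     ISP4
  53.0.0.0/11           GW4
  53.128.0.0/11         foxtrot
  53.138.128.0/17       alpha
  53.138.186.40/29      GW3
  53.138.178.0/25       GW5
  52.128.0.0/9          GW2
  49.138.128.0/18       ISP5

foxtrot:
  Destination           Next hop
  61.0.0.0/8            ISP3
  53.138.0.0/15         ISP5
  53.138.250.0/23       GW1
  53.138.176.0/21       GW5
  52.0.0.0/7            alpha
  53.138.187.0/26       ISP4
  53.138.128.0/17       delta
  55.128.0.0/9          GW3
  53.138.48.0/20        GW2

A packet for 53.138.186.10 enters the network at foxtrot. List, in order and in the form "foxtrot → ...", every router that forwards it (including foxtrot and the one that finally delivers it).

foxtrot → delta → alpha

At foxtrot: longest match for 53.138.186.10 is 53.138.128.0/17 -> delta
At delta: longest match for 53.138.186.10 is 53.138.128.0/17 -> alpha
At alpha: longest match for 53.138.186.10 is 53.128.0.0/12 -> local delivery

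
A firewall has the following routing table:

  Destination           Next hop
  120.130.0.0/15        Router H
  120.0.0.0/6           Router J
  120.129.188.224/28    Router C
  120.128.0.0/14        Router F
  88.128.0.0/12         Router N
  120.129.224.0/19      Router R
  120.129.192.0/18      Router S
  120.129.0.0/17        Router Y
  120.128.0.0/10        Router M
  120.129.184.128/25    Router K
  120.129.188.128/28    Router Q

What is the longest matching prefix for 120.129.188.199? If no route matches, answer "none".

120.128.0.0/14

Entries matching 120.129.188.199:
  120.0.0.0/6 (120.0.0.0 - 123.255.255.255)
  120.128.0.0/10 (120.128.0.0 - 120.191.255.255)
  120.128.0.0/14 (120.128.0.0 - 120.131.255.255)
Most specific is 120.128.0.0/14.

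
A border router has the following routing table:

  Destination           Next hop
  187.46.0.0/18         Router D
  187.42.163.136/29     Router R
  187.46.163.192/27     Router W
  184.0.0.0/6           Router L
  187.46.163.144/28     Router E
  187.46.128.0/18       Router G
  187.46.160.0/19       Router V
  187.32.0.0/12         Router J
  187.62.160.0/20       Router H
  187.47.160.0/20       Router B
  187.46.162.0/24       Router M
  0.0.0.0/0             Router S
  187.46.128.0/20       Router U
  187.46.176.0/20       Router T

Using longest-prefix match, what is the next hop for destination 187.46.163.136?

Routes whose prefix contains 187.46.163.136:
  0.0.0.0/0 (default, matches everything) -> Router S
  184.0.0.0/6 (184.0.0.0 - 187.255.255.255) -> Router L
  187.32.0.0/12 (187.32.0.0 - 187.47.255.255) -> Router J
  187.46.128.0/18 (187.46.128.0 - 187.46.191.255) -> Router G
  187.46.160.0/19 (187.46.160.0 - 187.46.191.255) -> Router V
More-specific entries that do NOT match:
  187.42.163.136/29 (187.42.163.136 - 187.42.163.143) does not contain 187.46.163.136
  187.46.163.144/28 (187.46.163.144 - 187.46.163.159) does not contain 187.46.163.136
  187.46.163.192/27 (187.46.163.192 - 187.46.163.223) does not contain 187.46.163.136
  187.46.162.0/24 (187.46.162.0 - 187.46.162.255) does not contain 187.46.163.136
  187.62.160.0/20 (187.62.160.0 - 187.62.175.255) does not contain 187.46.163.136
  187.47.160.0/20 (187.47.160.0 - 187.47.175.255) does not contain 187.46.163.136
  187.46.128.0/20 (187.46.128.0 - 187.46.143.255) does not contain 187.46.163.136
  187.46.176.0/20 (187.46.176.0 - 187.46.191.255) does not contain 187.46.163.136
Longest matching prefix is /19 -> next hop Router V.

Router V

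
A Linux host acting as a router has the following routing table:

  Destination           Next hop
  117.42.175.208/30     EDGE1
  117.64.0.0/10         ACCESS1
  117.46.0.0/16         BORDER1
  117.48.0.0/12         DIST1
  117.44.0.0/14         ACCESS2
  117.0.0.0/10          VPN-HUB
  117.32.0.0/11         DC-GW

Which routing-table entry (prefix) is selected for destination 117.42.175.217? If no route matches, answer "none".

117.32.0.0/11

Entries matching 117.42.175.217:
  117.0.0.0/10 (117.0.0.0 - 117.63.255.255)
  117.32.0.0/11 (117.32.0.0 - 117.63.255.255)
Most specific is 117.32.0.0/11.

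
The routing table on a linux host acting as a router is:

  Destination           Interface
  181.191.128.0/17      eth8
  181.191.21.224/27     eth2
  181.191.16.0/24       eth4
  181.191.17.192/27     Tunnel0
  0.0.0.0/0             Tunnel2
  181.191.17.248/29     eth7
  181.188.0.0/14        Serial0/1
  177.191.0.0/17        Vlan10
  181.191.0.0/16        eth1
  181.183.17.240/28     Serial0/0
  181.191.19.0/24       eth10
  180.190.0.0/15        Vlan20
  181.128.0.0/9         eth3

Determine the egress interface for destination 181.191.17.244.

Routes whose prefix contains 181.191.17.244:
  0.0.0.0/0 (default, matches everything) -> Tunnel2
  181.128.0.0/9 (181.128.0.0 - 181.255.255.255) -> eth3
  181.188.0.0/14 (181.188.0.0 - 181.191.255.255) -> Serial0/1
  181.191.0.0/16 (181.191.0.0 - 181.191.255.255) -> eth1
More-specific entries that do NOT match:
  181.191.17.248/29 (181.191.17.248 - 181.191.17.255) does not contain 181.191.17.244
  181.183.17.240/28 (181.183.17.240 - 181.183.17.255) does not contain 181.191.17.244
  181.191.21.224/27 (181.191.21.224 - 181.191.21.255) does not contain 181.191.17.244
  181.191.17.192/27 (181.191.17.192 - 181.191.17.223) does not contain 181.191.17.244
  181.191.16.0/24 (181.191.16.0 - 181.191.16.255) does not contain 181.191.17.244
  181.191.19.0/24 (181.191.19.0 - 181.191.19.255) does not contain 181.191.17.244
  181.191.128.0/17 (181.191.128.0 - 181.191.255.255) does not contain 181.191.17.244
  177.191.0.0/17 (177.191.0.0 - 177.191.127.255) does not contain 181.191.17.244
Longest matching prefix is /16 -> interface eth1.

eth1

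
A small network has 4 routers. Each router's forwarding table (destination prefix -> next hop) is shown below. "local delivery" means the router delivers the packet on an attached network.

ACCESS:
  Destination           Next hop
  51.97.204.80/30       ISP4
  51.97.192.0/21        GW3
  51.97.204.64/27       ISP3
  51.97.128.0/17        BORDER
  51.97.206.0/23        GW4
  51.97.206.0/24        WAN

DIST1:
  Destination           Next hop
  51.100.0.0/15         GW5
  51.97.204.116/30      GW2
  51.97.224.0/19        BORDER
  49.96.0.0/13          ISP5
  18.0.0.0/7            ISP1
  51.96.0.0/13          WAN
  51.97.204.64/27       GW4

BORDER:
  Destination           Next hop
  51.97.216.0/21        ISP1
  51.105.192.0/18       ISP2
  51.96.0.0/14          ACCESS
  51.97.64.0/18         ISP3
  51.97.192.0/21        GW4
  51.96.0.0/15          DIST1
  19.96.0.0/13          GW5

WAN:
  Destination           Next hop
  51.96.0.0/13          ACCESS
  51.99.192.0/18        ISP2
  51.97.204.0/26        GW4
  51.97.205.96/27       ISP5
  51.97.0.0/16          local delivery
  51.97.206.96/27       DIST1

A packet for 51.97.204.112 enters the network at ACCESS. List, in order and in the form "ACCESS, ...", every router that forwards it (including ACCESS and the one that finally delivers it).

ACCESS, BORDER, DIST1, WAN

At ACCESS: longest match for 51.97.204.112 is 51.97.128.0/17 -> BORDER
At BORDER: longest match for 51.97.204.112 is 51.96.0.0/15 -> DIST1
At DIST1: longest match for 51.97.204.112 is 51.96.0.0/13 -> WAN
At WAN: longest match for 51.97.204.112 is 51.97.0.0/16 -> local delivery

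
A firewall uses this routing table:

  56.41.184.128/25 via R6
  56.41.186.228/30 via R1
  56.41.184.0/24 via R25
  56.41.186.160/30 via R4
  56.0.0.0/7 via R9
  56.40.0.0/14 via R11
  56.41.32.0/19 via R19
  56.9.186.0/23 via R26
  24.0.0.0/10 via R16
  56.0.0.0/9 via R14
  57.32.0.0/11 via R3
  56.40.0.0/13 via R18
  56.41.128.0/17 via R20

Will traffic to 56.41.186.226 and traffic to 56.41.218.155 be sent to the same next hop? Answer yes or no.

56.41.186.226: longest match 56.41.128.0/17 -> R20
56.41.218.155: longest match 56.41.128.0/17 -> R20

yes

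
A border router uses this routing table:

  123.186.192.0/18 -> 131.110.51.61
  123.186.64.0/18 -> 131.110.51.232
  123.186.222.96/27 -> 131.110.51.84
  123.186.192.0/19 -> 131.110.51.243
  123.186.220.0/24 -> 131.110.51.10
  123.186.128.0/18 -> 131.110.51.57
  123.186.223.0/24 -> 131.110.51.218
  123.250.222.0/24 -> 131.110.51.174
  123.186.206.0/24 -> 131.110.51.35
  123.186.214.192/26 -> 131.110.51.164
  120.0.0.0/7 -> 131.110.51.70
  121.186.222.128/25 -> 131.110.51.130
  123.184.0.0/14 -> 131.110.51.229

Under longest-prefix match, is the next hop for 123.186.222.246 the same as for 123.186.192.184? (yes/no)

123.186.222.246: longest match 123.186.192.0/19 -> 131.110.51.243
123.186.192.184: longest match 123.186.192.0/19 -> 131.110.51.243

yes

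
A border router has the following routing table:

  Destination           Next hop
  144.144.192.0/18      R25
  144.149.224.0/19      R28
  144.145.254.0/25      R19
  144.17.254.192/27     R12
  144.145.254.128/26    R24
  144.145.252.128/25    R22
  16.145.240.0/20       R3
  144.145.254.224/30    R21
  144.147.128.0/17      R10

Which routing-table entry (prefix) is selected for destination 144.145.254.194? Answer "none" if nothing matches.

144.145.254.194 is outside every listed prefix and there is no default route.

none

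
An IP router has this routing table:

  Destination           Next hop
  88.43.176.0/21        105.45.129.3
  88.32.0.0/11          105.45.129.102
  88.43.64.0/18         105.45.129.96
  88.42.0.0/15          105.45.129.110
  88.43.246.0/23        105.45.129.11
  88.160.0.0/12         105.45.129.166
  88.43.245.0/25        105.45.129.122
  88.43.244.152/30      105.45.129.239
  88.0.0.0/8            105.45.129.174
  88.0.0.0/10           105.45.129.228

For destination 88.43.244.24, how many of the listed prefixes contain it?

4

Prefixes containing 88.43.244.24:
  88.0.0.0/8 (88.0.0.0 - 88.255.255.255)
  88.0.0.0/10 (88.0.0.0 - 88.63.255.255)
  88.32.0.0/11 (88.32.0.0 - 88.63.255.255)
  88.42.0.0/15 (88.42.0.0 - 88.43.255.255)
Total matching entries: 4.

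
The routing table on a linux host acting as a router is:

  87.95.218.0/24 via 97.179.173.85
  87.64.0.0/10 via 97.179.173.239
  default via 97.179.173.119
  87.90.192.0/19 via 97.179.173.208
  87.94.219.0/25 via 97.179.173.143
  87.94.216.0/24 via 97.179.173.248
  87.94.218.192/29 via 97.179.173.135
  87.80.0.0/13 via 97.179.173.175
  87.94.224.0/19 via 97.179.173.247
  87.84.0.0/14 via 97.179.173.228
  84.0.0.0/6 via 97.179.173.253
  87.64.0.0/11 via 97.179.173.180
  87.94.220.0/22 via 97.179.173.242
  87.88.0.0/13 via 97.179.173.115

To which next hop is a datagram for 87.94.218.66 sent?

Routes whose prefix contains 87.94.218.66:
  0.0.0.0/0 (default, matches everything) -> 97.179.173.119
  84.0.0.0/6 (84.0.0.0 - 87.255.255.255) -> 97.179.173.253
  87.64.0.0/10 (87.64.0.0 - 87.127.255.255) -> 97.179.173.239
  87.64.0.0/11 (87.64.0.0 - 87.95.255.255) -> 97.179.173.180
  87.88.0.0/13 (87.88.0.0 - 87.95.255.255) -> 97.179.173.115
More-specific entries that do NOT match:
  87.94.218.192/29 (87.94.218.192 - 87.94.218.199) does not contain 87.94.218.66
  87.94.219.0/25 (87.94.219.0 - 87.94.219.127) does not contain 87.94.218.66
  87.95.218.0/24 (87.95.218.0 - 87.95.218.255) does not contain 87.94.218.66
  87.94.216.0/24 (87.94.216.0 - 87.94.216.255) does not contain 87.94.218.66
  87.94.220.0/22 (87.94.220.0 - 87.94.223.255) does not contain 87.94.218.66
  87.90.192.0/19 (87.90.192.0 - 87.90.223.255) does not contain 87.94.218.66
  87.94.224.0/19 (87.94.224.0 - 87.94.255.255) does not contain 87.94.218.66
  87.84.0.0/14 (87.84.0.0 - 87.87.255.255) does not contain 87.94.218.66
Longest matching prefix is /13 -> next hop 97.179.173.115.

97.179.173.115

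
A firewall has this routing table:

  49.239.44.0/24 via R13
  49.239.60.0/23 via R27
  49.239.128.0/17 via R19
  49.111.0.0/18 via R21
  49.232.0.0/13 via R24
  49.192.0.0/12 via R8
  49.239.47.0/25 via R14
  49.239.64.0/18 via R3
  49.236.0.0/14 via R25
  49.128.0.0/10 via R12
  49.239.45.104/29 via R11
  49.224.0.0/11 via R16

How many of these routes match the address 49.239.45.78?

3

Prefixes containing 49.239.45.78:
  49.224.0.0/11 (49.224.0.0 - 49.255.255.255)
  49.232.0.0/13 (49.232.0.0 - 49.239.255.255)
  49.236.0.0/14 (49.236.0.0 - 49.239.255.255)
Total matching entries: 3.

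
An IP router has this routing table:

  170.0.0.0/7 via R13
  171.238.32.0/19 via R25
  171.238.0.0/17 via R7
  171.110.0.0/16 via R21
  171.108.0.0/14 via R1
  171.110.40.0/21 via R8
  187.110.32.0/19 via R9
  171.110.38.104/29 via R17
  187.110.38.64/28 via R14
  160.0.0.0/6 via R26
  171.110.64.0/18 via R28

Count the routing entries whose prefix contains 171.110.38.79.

Prefixes containing 171.110.38.79:
  170.0.0.0/7 (170.0.0.0 - 171.255.255.255)
  171.108.0.0/14 (171.108.0.0 - 171.111.255.255)
  171.110.0.0/16 (171.110.0.0 - 171.110.255.255)
Total matching entries: 3.

3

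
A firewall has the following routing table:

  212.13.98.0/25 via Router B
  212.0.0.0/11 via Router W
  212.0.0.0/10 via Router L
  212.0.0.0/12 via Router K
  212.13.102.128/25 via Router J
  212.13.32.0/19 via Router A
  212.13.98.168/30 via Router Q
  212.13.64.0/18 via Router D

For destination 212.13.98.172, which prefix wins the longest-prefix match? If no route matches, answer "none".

Entries matching 212.13.98.172:
  212.0.0.0/10 (212.0.0.0 - 212.63.255.255)
  212.0.0.0/11 (212.0.0.0 - 212.31.255.255)
  212.0.0.0/12 (212.0.0.0 - 212.15.255.255)
  212.13.64.0/18 (212.13.64.0 - 212.13.127.255)
Most specific is 212.13.64.0/18.

212.13.64.0/18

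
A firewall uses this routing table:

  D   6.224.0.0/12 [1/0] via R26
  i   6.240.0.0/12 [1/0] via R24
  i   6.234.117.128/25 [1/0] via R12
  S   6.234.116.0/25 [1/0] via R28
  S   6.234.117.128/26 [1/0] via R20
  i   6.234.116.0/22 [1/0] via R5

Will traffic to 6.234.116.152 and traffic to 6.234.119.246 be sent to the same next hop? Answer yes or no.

6.234.116.152: longest match 6.234.116.0/22 -> R5
6.234.119.246: longest match 6.234.116.0/22 -> R5

yes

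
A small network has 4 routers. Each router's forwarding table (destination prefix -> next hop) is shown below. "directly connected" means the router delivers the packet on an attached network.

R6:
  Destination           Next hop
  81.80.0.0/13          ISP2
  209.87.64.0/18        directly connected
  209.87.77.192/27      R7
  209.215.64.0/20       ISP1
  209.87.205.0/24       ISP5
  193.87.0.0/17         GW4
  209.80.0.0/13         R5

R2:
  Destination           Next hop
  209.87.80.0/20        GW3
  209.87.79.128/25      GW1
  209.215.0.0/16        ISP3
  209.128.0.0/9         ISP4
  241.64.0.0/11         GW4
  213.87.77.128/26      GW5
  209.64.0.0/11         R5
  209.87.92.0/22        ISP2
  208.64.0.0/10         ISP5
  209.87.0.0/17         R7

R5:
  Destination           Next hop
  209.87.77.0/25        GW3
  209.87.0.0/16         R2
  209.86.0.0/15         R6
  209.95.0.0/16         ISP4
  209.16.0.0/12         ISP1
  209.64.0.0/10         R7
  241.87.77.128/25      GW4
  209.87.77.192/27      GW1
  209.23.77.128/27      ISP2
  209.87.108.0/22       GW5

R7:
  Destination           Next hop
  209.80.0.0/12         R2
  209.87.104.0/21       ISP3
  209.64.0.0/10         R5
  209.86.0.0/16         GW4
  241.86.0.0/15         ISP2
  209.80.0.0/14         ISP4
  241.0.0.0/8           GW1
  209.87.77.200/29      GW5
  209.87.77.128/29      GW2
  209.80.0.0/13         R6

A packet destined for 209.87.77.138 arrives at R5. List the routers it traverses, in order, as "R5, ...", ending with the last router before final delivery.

At R5: longest match for 209.87.77.138 is 209.87.0.0/16 -> R2
At R2: longest match for 209.87.77.138 is 209.87.0.0/17 -> R7
At R7: longest match for 209.87.77.138 is 209.80.0.0/13 -> R6
At R6: longest match for 209.87.77.138 is 209.87.64.0/18 -> directly connected

R5, R2, R7, R6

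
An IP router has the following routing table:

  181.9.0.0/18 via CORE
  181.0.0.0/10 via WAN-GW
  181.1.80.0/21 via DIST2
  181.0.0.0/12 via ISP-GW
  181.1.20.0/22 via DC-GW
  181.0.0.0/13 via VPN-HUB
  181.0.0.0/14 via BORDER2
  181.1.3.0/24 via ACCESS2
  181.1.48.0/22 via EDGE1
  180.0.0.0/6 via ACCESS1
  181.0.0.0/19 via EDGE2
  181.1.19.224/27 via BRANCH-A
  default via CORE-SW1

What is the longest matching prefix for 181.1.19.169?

181.0.0.0/14

Entries matching 181.1.19.169:
  0.0.0.0/0 (default, matches everything)
  180.0.0.0/6 (180.0.0.0 - 183.255.255.255)
  181.0.0.0/10 (181.0.0.0 - 181.63.255.255)
  181.0.0.0/12 (181.0.0.0 - 181.15.255.255)
  181.0.0.0/13 (181.0.0.0 - 181.7.255.255)
  181.0.0.0/14 (181.0.0.0 - 181.3.255.255)
Most specific is 181.0.0.0/14.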